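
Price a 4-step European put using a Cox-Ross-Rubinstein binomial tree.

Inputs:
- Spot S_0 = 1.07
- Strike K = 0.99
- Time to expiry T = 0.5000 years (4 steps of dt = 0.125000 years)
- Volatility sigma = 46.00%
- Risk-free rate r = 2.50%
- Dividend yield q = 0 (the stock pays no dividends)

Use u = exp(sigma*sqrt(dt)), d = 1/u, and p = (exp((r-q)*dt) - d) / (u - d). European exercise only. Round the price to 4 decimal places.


Answer: Price = V(0,0) = 0.0941

Derivation:
dt = T/N = 0.125000
u = exp(sigma*sqrt(dt)) = 1.176607; d = 1/u = 0.849902
p = (exp((r-q)*dt) - d) / (u - d) = 0.469011
Discount per step: exp(-r*dt) = 0.996880
Stock lattice S(k, i) with i counting down-moves:
  k=0: S(0,0) = 1.0700
  k=1: S(1,0) = 1.2590; S(1,1) = 0.9094
  k=2: S(2,0) = 1.4813; S(2,1) = 1.0700; S(2,2) = 0.7729
  k=3: S(3,0) = 1.7429; S(3,1) = 1.2590; S(3,2) = 0.9094; S(3,3) = 0.6569
  k=4: S(4,0) = 2.0507; S(4,1) = 1.4813; S(4,2) = 1.0700; S(4,3) = 0.7729; S(4,4) = 0.5583
Terminal payoffs V(N, i) = max(K - S_T, 0):
  V(4,0) = 0.000000; V(4,1) = 0.000000; V(4,2) = 0.000000; V(4,3) = 0.217104; V(4,4) = 0.431712
Backward induction: V(k, i) = exp(-r*dt) * [p * V(k+1, i) + (1-p) * V(k+1, i+1)].
  V(3,0) = exp(-r*dt) * [p*0.000000 + (1-p)*0.000000] = 0.000000
  V(3,1) = exp(-r*dt) * [p*0.000000 + (1-p)*0.000000] = 0.000000
  V(3,2) = exp(-r*dt) * [p*0.000000 + (1-p)*0.217104] = 0.114920
  V(3,3) = exp(-r*dt) * [p*0.217104 + (1-p)*0.431712] = 0.330025
  V(2,0) = exp(-r*dt) * [p*0.000000 + (1-p)*0.000000] = 0.000000
  V(2,1) = exp(-r*dt) * [p*0.000000 + (1-p)*0.114920] = 0.060831
  V(2,2) = exp(-r*dt) * [p*0.114920 + (1-p)*0.330025] = 0.228424
  V(1,0) = exp(-r*dt) * [p*0.000000 + (1-p)*0.060831] = 0.032200
  V(1,1) = exp(-r*dt) * [p*0.060831 + (1-p)*0.228424] = 0.149353
  V(0,0) = exp(-r*dt) * [p*0.032200 + (1-p)*0.149353] = 0.094112


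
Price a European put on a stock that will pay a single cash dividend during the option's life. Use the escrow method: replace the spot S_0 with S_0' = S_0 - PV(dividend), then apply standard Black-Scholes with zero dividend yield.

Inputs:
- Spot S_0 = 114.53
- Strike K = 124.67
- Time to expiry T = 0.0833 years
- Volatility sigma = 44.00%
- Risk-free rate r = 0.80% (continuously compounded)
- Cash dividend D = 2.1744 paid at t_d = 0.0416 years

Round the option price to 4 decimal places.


PV(D) = D * exp(-r * t_d) = 2.1744 * 0.99966726 = 2.17367648
S_0' = S_0 - PV(D) = 114.5300 - 2.17367648 = 112.35632352
d1 = (ln(S_0'/K) + (r + sigma^2/2)*T) / (sigma*sqrt(T)) = -0.75016840
d2 = d1 - sigma*sqrt(T) = -0.87716005
exp(-rT) = 0.99933382
N(-d1) = 0.77342336; N(-d2) = 0.80980014
P = K * exp(-rT) * N(-d2) - S_0' * N(-d1) = 124.6700 * 0.99933382 * 0.80980014 - 112.35632352 * 0.77342336 = 13.9915

Answer: Price = 13.9915


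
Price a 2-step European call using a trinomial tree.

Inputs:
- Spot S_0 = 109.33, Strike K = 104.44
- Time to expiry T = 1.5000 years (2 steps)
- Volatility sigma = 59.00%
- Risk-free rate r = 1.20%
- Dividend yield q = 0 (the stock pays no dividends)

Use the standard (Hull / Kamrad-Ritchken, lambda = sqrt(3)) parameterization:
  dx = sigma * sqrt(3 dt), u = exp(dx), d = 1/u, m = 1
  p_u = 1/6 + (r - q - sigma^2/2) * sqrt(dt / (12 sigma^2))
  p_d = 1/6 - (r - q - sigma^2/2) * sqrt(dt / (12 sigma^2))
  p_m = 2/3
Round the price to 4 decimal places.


Answer: Price = V(0,0) = 28.0192

Derivation:
dt = T/N = 0.750000; dx = sigma*sqrt(3*dt) = 0.885000
u = exp(dx) = 2.422984; d = 1/u = 0.412714
p_u = 0.098001, p_m = 0.666667, p_d = 0.235332
Discount per step: exp(-r*dt) = 0.991040
Stock lattice S(k, j) with j the centered position index:
  k=0: S(0,+0) = 109.3300
  k=1: S(1,-1) = 45.1220; S(1,+0) = 109.3300; S(1,+1) = 264.9049
  k=2: S(2,-2) = 18.6225; S(2,-1) = 45.1220; S(2,+0) = 109.3300; S(2,+1) = 264.9049; S(2,+2) = 641.8604
Terminal payoffs V(N, j) = max(S_T - K, 0):
  V(2,-2) = 0.000000; V(2,-1) = 0.000000; V(2,+0) = 4.890000; V(2,+1) = 160.464884; V(2,+2) = 537.420398
Backward induction: V(k, j) = exp(-r*dt) * [p_u * V(k+1, j+1) + p_m * V(k+1, j) + p_d * V(k+1, j-1)]
  V(1,-1) = exp(-r*dt) * [p_u*4.890000 + p_m*0.000000 + p_d*0.000000] = 0.474933
  V(1,+0) = exp(-r*dt) * [p_u*160.464884 + p_m*4.890000 + p_d*0.000000] = 18.815680
  V(1,+1) = exp(-r*dt) * [p_u*537.420398 + p_m*160.464884 + p_d*4.890000] = 159.354655
  V(0,+0) = exp(-r*dt) * [p_u*159.354655 + p_m*18.815680 + p_d*0.474933] = 28.019224


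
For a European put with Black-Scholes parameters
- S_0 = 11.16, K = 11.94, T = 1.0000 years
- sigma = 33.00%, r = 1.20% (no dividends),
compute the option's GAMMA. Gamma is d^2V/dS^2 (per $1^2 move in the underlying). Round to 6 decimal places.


d1 = -0.0033580334; d2 = -0.3333580334
phi(d1) = 0.3989400311; exp(-qT) = 1.0000000000; exp(-rT) = 0.9880717129
Gamma = exp(-qT) * phi(d1) / (S * sigma * sqrt(T)) = 1.0000000000 * 0.3989400311 / (11.1600 * 0.3300 * 1.0000000000) = 0.108325

Answer: Gamma = 0.108325


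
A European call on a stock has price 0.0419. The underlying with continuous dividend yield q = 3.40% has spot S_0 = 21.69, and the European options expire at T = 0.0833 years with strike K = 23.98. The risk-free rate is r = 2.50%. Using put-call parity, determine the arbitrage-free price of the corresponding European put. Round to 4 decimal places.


Put-call parity: C - P = S_0 * exp(-qT) - K * exp(-rT).
S_0 * exp(-qT) = 21.6900 * 0.99717181 = 21.62865649
K * exp(-rT) = 23.9800 * 0.99791967 = 23.93011361
P = C - S*exp(-qT) + K*exp(-rT)
P = 0.0419 - 21.62865649 + 23.93011361 = 2.3434

Answer: Put price = 2.3434


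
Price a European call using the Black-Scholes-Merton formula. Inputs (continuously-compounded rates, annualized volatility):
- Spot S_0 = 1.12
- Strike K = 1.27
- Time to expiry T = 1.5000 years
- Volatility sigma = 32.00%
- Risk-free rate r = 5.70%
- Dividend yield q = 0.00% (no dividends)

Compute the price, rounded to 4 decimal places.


Answer: Price = 0.1555

Derivation:
d1 = (ln(S/K) + (r - q + 0.5*sigma^2) * T) / (sigma * sqrt(T)) = 0.09341687
d2 = d1 - sigma * sqrt(T) = -0.29850149
exp(-rT) = 0.91805314; exp(-qT) = 1.00000000
C = S_0 * exp(-qT) * N(d1) - K * exp(-rT) * N(d2)
N(d1) = 0.53721380; N(d2) = 0.38266022
C = 1.1200 * 1.00000000 * 0.53721380 - 1.2700 * 0.91805314 * 0.38266022 = 0.1555


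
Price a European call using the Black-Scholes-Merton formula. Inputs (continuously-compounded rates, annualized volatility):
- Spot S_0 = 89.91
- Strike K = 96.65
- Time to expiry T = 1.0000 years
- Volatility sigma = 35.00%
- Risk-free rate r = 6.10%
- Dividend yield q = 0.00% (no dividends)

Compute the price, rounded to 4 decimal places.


d1 = (ln(S/K) + (r - q + 0.5*sigma^2) * T) / (sigma * sqrt(T)) = 0.14275133
d2 = d1 - sigma * sqrt(T) = -0.20724867
exp(-rT) = 0.94082324; exp(-qT) = 1.00000000
C = S_0 * exp(-qT) * N(d1) - K * exp(-rT) * N(d2)
N(d1) = 0.55675671; N(d2) = 0.41790783
C = 89.9100 * 1.00000000 * 0.55675671 - 96.6500 * 0.94082324 * 0.41790783 = 12.0574

Answer: Price = 12.0574


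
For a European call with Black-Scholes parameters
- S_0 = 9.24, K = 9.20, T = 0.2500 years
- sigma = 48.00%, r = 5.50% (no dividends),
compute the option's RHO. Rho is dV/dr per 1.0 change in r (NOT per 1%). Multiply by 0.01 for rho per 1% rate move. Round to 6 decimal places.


d1 = 0.1953683400; d2 = -0.0446316600
phi(d1) = 0.3914008989; exp(-qT) = 1.0000000000; exp(-rT) = 0.9863440995
N(d2) = 0.4822004534
Rho = K*T*exp(-rT)*N(d2) = 9.2000 * 0.2500 * 0.9863440995 * 0.4822004534 = 1.093916

Answer: Rho = 1.093916


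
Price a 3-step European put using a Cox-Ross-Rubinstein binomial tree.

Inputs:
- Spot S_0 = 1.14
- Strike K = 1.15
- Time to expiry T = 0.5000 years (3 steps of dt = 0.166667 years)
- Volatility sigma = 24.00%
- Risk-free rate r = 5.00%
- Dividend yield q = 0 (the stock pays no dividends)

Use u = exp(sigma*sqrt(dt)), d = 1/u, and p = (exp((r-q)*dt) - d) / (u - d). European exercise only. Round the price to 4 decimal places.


Answer: Price = V(0,0) = 0.0737

Derivation:
dt = T/N = 0.166667
u = exp(sigma*sqrt(dt)) = 1.102940; d = 1/u = 0.906667
p = (exp((r-q)*dt) - d) / (u - d) = 0.518160
Discount per step: exp(-r*dt) = 0.991701
Stock lattice S(k, i) with i counting down-moves:
  k=0: S(0,0) = 1.1400
  k=1: S(1,0) = 1.2574; S(1,1) = 1.0336
  k=2: S(2,0) = 1.3868; S(2,1) = 1.1400; S(2,2) = 0.9371
  k=3: S(3,0) = 1.5295; S(3,1) = 1.2574; S(3,2) = 1.0336; S(3,3) = 0.8497
Terminal payoffs V(N, i) = max(K - S_T, 0):
  V(3,0) = 0.000000; V(3,1) = 0.000000; V(3,2) = 0.116399; V(3,3) = 0.300333
Backward induction: V(k, i) = exp(-r*dt) * [p * V(k+1, i) + (1-p) * V(k+1, i+1)].
  V(2,0) = exp(-r*dt) * [p*0.000000 + (1-p)*0.000000] = 0.000000
  V(2,1) = exp(-r*dt) * [p*0.000000 + (1-p)*0.116399] = 0.055620
  V(2,2) = exp(-r*dt) * [p*0.116399 + (1-p)*0.300333] = 0.203324
  V(1,0) = exp(-r*dt) * [p*0.000000 + (1-p)*0.055620] = 0.026578
  V(1,1) = exp(-r*dt) * [p*0.055620 + (1-p)*0.203324] = 0.125738
  V(0,0) = exp(-r*dt) * [p*0.026578 + (1-p)*0.125738] = 0.073740


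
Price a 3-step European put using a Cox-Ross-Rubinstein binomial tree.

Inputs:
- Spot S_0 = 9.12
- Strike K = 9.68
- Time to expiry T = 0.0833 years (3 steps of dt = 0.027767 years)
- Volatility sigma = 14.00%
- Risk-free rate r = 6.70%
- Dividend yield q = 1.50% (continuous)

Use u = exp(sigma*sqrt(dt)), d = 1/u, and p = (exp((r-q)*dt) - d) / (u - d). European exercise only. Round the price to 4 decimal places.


Answer: Price = V(0,0) = 0.5321

Derivation:
dt = T/N = 0.027767
u = exp(sigma*sqrt(dt)) = 1.023603; d = 1/u = 0.976941
p = (exp((r-q)*dt) - d) / (u - d) = 0.525134
Discount per step: exp(-r*dt) = 0.998141
Stock lattice S(k, i) with i counting down-moves:
  k=0: S(0,0) = 9.1200
  k=1: S(1,0) = 9.3353; S(1,1) = 8.9097
  k=2: S(2,0) = 9.5556; S(2,1) = 9.1200; S(2,2) = 8.7043
  k=3: S(3,0) = 9.7811; S(3,1) = 9.3353; S(3,2) = 8.9097; S(3,3) = 8.5036
Terminal payoffs V(N, i) = max(K - S_T, 0):
  V(3,0) = 0.000000; V(3,1) = 0.344741; V(3,2) = 0.770295; V(3,3) = 1.176449
Backward induction: V(k, i) = exp(-r*dt) * [p * V(k+1, i) + (1-p) * V(k+1, i+1)].
  V(2,0) = exp(-r*dt) * [p*0.000000 + (1-p)*0.344741] = 0.163402
  V(2,1) = exp(-r*dt) * [p*0.344741 + (1-p)*0.770295] = 0.545806
  V(2,2) = exp(-r*dt) * [p*0.770295 + (1-p)*1.176449] = 0.961374
  V(1,0) = exp(-r*dt) * [p*0.163402 + (1-p)*0.545806] = 0.344351
  V(1,1) = exp(-r*dt) * [p*0.545806 + (1-p)*0.961374] = 0.741764
  V(0,0) = exp(-r*dt) * [p*0.344351 + (1-p)*0.741764] = 0.532078


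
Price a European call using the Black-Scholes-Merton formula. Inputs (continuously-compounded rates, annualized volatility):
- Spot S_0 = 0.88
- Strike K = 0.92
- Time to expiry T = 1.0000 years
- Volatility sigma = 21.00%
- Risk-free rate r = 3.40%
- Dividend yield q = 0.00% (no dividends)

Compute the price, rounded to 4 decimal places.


Answer: Price = 0.0694

Derivation:
d1 = (ln(S/K) + (r - q + 0.5*sigma^2) * T) / (sigma * sqrt(T)) = 0.05522970
d2 = d1 - sigma * sqrt(T) = -0.15477030
exp(-rT) = 0.96657150; exp(-qT) = 1.00000000
C = S_0 * exp(-qT) * N(d1) - K * exp(-rT) * N(d2)
N(d1) = 0.52202227; N(d2) = 0.43850120
C = 0.8800 * 1.00000000 * 0.52202227 - 0.9200 * 0.96657150 * 0.43850120 = 0.0694


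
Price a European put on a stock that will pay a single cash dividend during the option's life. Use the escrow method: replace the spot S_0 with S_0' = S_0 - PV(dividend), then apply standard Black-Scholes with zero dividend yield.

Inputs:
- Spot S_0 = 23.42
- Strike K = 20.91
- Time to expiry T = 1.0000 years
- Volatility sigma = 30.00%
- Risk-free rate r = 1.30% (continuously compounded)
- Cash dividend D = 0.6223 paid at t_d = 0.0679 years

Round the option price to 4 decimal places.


PV(D) = D * exp(-r * t_d) = 0.6223 * 0.99911769 = 0.62175094
S_0' = S_0 - PV(D) = 23.4200 - 0.62175094 = 22.79824906
d1 = (ln(S_0'/K) + (r + sigma^2/2)*T) / (sigma*sqrt(T)) = 0.48152075
d2 = d1 - sigma*sqrt(T) = 0.18152075
exp(-rT) = 0.98708414
N(-d1) = 0.31507322; N(-d2) = 0.42797943
P = K * exp(-rT) * N(-d2) - S_0' * N(-d1) = 20.9100 * 0.98708414 * 0.42797943 - 22.79824906 * 0.31507322 = 1.6503

Answer: Price = 1.6503


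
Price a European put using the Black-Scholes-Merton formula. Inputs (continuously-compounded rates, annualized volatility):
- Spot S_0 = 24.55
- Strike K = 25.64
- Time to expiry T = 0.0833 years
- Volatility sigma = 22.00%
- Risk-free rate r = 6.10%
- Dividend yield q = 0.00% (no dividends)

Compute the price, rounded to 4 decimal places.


Answer: Price = 1.2262

Derivation:
d1 = (ln(S/K) + (r - q + 0.5*sigma^2) * T) / (sigma * sqrt(T)) = -0.57239381
d2 = d1 - sigma * sqrt(T) = -0.63588963
exp(-rT) = 0.99493159; exp(-qT) = 1.00000000
P = K * exp(-rT) * N(-d2) - S_0 * exp(-qT) * N(-d1)
N(-d1) = 0.71647239; N(-d2) = 0.73757582
P = 25.6400 * 0.99493159 * 0.73757582 - 24.5500 * 1.00000000 * 0.71647239 = 1.2262


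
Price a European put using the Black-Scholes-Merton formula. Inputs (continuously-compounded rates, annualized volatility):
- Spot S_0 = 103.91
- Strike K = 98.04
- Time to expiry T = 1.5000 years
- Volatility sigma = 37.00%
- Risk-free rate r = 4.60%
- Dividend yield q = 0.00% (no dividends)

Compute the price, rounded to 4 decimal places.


Answer: Price = 11.9826

Derivation:
d1 = (ln(S/K) + (r - q + 0.5*sigma^2) * T) / (sigma * sqrt(T)) = 0.50716482
d2 = d1 - sigma * sqrt(T) = 0.05400922
exp(-rT) = 0.93332668; exp(-qT) = 1.00000000
P = K * exp(-rT) * N(-d2) - S_0 * exp(-qT) * N(-d1)
N(-d1) = 0.30601959; N(-d2) = 0.47846391
P = 98.0400 * 0.93332668 * 0.47846391 - 103.9100 * 1.00000000 * 0.30601959 = 11.9826


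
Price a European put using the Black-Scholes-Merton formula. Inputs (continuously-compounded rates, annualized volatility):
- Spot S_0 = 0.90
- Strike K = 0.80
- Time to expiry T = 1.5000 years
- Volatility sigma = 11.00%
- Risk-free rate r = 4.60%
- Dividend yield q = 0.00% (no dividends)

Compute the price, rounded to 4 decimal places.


d1 = (ln(S/K) + (r - q + 0.5*sigma^2) * T) / (sigma * sqrt(T)) = 1.45379470
d2 = d1 - sigma * sqrt(T) = 1.31907276
exp(-rT) = 0.93332668; exp(-qT) = 1.00000000
P = K * exp(-rT) * N(-d2) - S_0 * exp(-qT) * N(-d1)
N(-d1) = 0.07300162; N(-d2) = 0.09357239
P = 0.8000 * 0.93332668 * 0.09357239 - 0.9000 * 1.00000000 * 0.07300162 = 0.0042

Answer: Price = 0.0042


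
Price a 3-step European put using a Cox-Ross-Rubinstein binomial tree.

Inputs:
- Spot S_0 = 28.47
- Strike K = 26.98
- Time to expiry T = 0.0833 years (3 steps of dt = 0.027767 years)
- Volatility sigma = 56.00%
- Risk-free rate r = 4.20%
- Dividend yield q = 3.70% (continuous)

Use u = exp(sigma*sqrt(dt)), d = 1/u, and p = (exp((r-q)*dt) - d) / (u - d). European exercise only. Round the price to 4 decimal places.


dt = T/N = 0.027767
u = exp(sigma*sqrt(dt)) = 1.097807; d = 1/u = 0.910907
p = (exp((r-q)*dt) - d) / (u - d) = 0.477431
Discount per step: exp(-r*dt) = 0.998834
Stock lattice S(k, i) with i counting down-moves:
  k=0: S(0,0) = 28.4700
  k=1: S(1,0) = 31.2546; S(1,1) = 25.9335
  k=2: S(2,0) = 34.3115; S(2,1) = 28.4700; S(2,2) = 23.6230
  k=3: S(3,0) = 37.6674; S(3,1) = 31.2546; S(3,2) = 25.9335; S(3,3) = 21.5184
Terminal payoffs V(N, i) = max(K - S_T, 0):
  V(3,0) = 0.000000; V(3,1) = 0.000000; V(3,2) = 1.046483; V(3,3) = 5.461632
Backward induction: V(k, i) = exp(-r*dt) * [p * V(k+1, i) + (1-p) * V(k+1, i+1)].
  V(2,0) = exp(-r*dt) * [p*0.000000 + (1-p)*0.000000] = 0.000000
  V(2,1) = exp(-r*dt) * [p*0.000000 + (1-p)*1.046483] = 0.546222
  V(2,2) = exp(-r*dt) * [p*1.046483 + (1-p)*5.461632] = 3.349793
  V(1,0) = exp(-r*dt) * [p*0.000000 + (1-p)*0.546222] = 0.285106
  V(1,1) = exp(-r*dt) * [p*0.546222 + (1-p)*3.349793] = 2.008937
  V(0,0) = exp(-r*dt) * [p*0.285106 + (1-p)*2.008937] = 1.184544

Answer: Price = V(0,0) = 1.1845


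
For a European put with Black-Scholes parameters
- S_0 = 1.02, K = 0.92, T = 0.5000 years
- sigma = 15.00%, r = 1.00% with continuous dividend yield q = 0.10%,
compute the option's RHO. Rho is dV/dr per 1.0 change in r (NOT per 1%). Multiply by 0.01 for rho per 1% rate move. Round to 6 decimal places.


Answer: Rho = -0.076880

Derivation:
d1 = 1.0682897242; d2 = 0.9622237070
phi(d1) = 0.2254718412; exp(-qT) = 0.9995001250; exp(-rT) = 0.9950124792
N(-d2) = 0.1679686215
Rho = -K*T*exp(-rT)*N(-d2) = -0.9200 * 0.5000 * 0.9950124792 * 0.1679686215 = -0.076880


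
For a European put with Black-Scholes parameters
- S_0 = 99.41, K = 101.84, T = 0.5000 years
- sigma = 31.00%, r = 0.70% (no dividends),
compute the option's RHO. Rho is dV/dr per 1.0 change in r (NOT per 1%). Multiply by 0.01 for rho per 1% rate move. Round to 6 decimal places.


Answer: Rho = -29.468370

Derivation:
d1 = 0.0153955758; d2 = -0.2038075264
phi(d1) = 0.3988950038; exp(-qT) = 1.0000000000; exp(-rT) = 0.9965061179
N(-d2) = 0.5807480445
Rho = -K*T*exp(-rT)*N(-d2) = -101.8400 * 0.5000 * 0.9965061179 * 0.5807480445 = -29.468370


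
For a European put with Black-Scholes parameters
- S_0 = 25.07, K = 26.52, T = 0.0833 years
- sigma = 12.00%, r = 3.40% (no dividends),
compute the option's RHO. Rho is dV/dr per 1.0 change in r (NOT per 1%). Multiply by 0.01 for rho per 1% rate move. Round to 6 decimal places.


d1 = -1.5243737408; d2 = -1.5590078280
phi(d1) = 0.1248307844; exp(-qT) = 1.0000000000; exp(-rT) = 0.9971718069
N(-d2) = 0.9405027363
Rho = -K*T*exp(-rT)*N(-d2) = -26.5200 * 0.0833 * 0.9971718069 * 0.9405027363 = -2.071804

Answer: Rho = -2.071804


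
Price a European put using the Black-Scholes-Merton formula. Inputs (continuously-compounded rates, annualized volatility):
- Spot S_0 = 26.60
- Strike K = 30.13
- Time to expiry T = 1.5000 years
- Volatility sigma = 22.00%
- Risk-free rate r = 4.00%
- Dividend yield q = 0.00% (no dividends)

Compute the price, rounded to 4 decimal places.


Answer: Price = 3.9172

Derivation:
d1 = (ln(S/K) + (r - q + 0.5*sigma^2) * T) / (sigma * sqrt(T)) = -0.10506877
d2 = d1 - sigma * sqrt(T) = -0.37451265
exp(-rT) = 0.94176453; exp(-qT) = 1.00000000
P = K * exp(-rT) * N(-d2) - S_0 * exp(-qT) * N(-d1)
N(-d1) = 0.54183938; N(-d2) = 0.64598853
P = 30.1300 * 0.94176453 * 0.64598853 - 26.6000 * 1.00000000 * 0.54183938 = 3.9172


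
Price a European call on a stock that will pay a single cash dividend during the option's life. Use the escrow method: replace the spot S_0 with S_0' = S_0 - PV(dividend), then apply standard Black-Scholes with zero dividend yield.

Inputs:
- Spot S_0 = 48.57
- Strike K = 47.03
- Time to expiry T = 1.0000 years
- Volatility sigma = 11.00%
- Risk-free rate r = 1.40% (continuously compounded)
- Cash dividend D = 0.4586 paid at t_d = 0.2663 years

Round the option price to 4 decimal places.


Answer: Price = 3.0553

Derivation:
PV(D) = D * exp(-r * t_d) = 0.4586 * 0.99627874 = 0.45689343
S_0' = S_0 - PV(D) = 48.5700 - 0.45689343 = 48.11310657
d1 = (ln(S_0'/K) + (r + sigma^2/2)*T) / (sigma*sqrt(T)) = 0.38926300
d2 = d1 - sigma*sqrt(T) = 0.27926300
exp(-rT) = 0.98609754
N(d1) = 0.65145920; N(d2) = 0.60997850
C = S_0' * N(d1) - K * exp(-rT) * N(d2) = 48.11310657 * 0.65145920 - 47.0300 * 0.98609754 * 0.60997850 = 3.0553


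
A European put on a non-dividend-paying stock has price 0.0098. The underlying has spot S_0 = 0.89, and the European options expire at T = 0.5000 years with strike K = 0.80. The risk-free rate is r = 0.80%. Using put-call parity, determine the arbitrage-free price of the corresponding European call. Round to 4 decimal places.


Put-call parity: C - P = S_0 * exp(-qT) - K * exp(-rT).
S_0 * exp(-qT) = 0.8900 * 1.00000000 = 0.89000000
K * exp(-rT) = 0.8000 * 0.99600799 = 0.79680639
C = P + S*exp(-qT) - K*exp(-rT)
C = 0.0098 + 0.89000000 - 0.79680639 = 0.1030

Answer: Call price = 0.1030


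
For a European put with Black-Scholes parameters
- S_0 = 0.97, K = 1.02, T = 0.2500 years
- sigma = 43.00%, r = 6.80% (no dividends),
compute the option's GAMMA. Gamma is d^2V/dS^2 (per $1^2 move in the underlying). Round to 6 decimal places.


d1 = -0.0472062083; d2 = -0.2622062083
phi(d1) = 0.3984980213; exp(-qT) = 1.0000000000; exp(-rT) = 0.9831436846
Gamma = exp(-qT) * phi(d1) / (S * sigma * sqrt(T)) = 1.0000000000 * 0.3984980213 / (0.9700 * 0.4300 * 0.5000000000) = 1.910803

Answer: Gamma = 1.910803


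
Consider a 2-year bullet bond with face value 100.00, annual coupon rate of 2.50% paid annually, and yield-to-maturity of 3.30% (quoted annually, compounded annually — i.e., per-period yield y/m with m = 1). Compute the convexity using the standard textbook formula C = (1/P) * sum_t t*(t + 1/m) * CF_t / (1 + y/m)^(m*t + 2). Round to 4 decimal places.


Coupon per period c = face * coupon_rate / m = 2.500000
Periods per year m = 1; per-period yield y/m = 0.033000
Number of cashflows N = 2
Cashflows (t years, CF_t, discount factor 1/(1+y/m)^(m*t), PV):
  t = 1.0000: CF_t = 2.500000, DF = 0.968054, PV = 2.420136
  t = 2.0000: CF_t = 102.500000, DF = 0.937129, PV = 96.055718
Price P = sum_t PV_t = 98.475853
Convexity numerator sum_t t*(t + 1/m) * CF_t / (1+y/m)^(m*t + 2):
  t = 1.0000: term = 4.535958
  t = 2.0000: term = 540.099568
Convexity = (1/P) * sum = 544.635526 / 98.475853 = 5.530650

Answer: Convexity = 5.5307


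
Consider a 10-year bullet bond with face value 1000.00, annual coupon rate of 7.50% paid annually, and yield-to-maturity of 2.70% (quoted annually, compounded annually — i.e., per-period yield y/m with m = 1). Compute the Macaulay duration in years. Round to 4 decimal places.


Coupon per period c = face * coupon_rate / m = 75.000000
Periods per year m = 1; per-period yield y/m = 0.027000
Number of cashflows N = 10
Cashflows (t years, CF_t, discount factor 1/(1+y/m)^(m*t), PV):
  t = 1.0000: CF_t = 75.000000, DF = 0.973710, PV = 73.028238
  t = 2.0000: CF_t = 75.000000, DF = 0.948111, PV = 71.108313
  t = 3.0000: CF_t = 75.000000, DF = 0.923185, PV = 69.238864
  t = 4.0000: CF_t = 75.000000, DF = 0.898914, PV = 67.418563
  t = 5.0000: CF_t = 75.000000, DF = 0.875282, PV = 65.646117
  t = 6.0000: CF_t = 75.000000, DF = 0.852270, PV = 63.920270
  t = 7.0000: CF_t = 75.000000, DF = 0.829864, PV = 62.239796
  t = 8.0000: CF_t = 75.000000, DF = 0.808047, PV = 60.603501
  t = 9.0000: CF_t = 75.000000, DF = 0.786803, PV = 59.010225
  t = 10.0000: CF_t = 1075.000000, DF = 0.766118, PV = 823.576656
Price P = sum_t PV_t = 1415.790543
Macaulay numerator sum_t t * PV_t:
  t * PV_t at t = 1.0000: 73.028238
  t * PV_t at t = 2.0000: 142.216626
  t * PV_t at t = 3.0000: 207.716591
  t * PV_t at t = 4.0000: 269.674250
  t * PV_t at t = 5.0000: 328.230587
  t * PV_t at t = 6.0000: 383.521621
  t * PV_t at t = 7.0000: 435.678570
  t * PV_t at t = 8.0000: 484.828009
  t * PV_t at t = 9.0000: 531.092026
  t * PV_t at t = 10.0000: 8235.766562
Macaulay duration D = (sum_t t * PV_t) / P = 11091.753080 / 1415.790543 = 7.834318

Answer: Macaulay duration = 7.8343 years


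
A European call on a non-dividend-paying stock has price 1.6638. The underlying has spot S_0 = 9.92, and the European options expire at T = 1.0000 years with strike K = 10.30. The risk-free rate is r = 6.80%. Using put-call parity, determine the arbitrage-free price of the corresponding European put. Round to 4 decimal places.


Put-call parity: C - P = S_0 * exp(-qT) - K * exp(-rT).
S_0 * exp(-qT) = 9.9200 * 1.00000000 = 9.92000000
K * exp(-rT) = 10.3000 * 0.93426047 = 9.62288288
P = C - S*exp(-qT) + K*exp(-rT)
P = 1.6638 - 9.92000000 + 9.62288288 = 1.3667

Answer: Put price = 1.3667


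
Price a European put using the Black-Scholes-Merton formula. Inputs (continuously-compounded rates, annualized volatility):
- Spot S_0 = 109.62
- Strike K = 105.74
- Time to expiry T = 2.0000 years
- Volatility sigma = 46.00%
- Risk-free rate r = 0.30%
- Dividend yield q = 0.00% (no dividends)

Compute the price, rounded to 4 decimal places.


d1 = (ln(S/K) + (r - q + 0.5*sigma^2) * T) / (sigma * sqrt(T)) = 0.38988729
d2 = d1 - sigma * sqrt(T) = -0.26065095
exp(-rT) = 0.99401796; exp(-qT) = 1.00000000
P = K * exp(-rT) * N(-d2) - S_0 * exp(-qT) * N(-d1)
N(-d1) = 0.34830995; N(-d2) = 0.60281915
P = 105.7400 * 0.99401796 * 0.60281915 - 109.6200 * 1.00000000 * 0.34830995 = 25.1791

Answer: Price = 25.1791


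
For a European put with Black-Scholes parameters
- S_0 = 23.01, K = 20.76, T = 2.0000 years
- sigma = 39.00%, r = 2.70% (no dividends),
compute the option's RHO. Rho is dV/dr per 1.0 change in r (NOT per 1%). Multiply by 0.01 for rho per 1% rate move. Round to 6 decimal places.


d1 = 0.5602476754; d2 = 0.0087043861
phi(d1) = 0.3409984790; exp(-qT) = 1.0000000000; exp(-rT) = 0.9474321065
N(-d2) = 0.4965274962
Rho = -K*T*exp(-rT)*N(-d2) = -20.7600 * 2.0000 * 0.9474321065 * 0.4965274962 = -19.532091

Answer: Rho = -19.532091


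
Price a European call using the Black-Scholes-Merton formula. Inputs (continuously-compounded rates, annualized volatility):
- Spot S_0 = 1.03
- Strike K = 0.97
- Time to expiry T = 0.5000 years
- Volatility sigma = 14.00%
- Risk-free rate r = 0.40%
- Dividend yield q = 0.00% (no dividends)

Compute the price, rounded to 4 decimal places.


d1 = (ln(S/K) + (r - q + 0.5*sigma^2) * T) / (sigma * sqrt(T)) = 0.67597398
d2 = d1 - sigma * sqrt(T) = 0.57697903
exp(-rT) = 0.99800200; exp(-qT) = 1.00000000
C = S_0 * exp(-qT) * N(d1) - K * exp(-rT) * N(d2)
N(d1) = 0.75047142; N(d2) = 0.71802319
C = 1.0300 * 1.00000000 * 0.75047142 - 0.9700 * 0.99800200 * 0.71802319 = 0.0779

Answer: Price = 0.0779


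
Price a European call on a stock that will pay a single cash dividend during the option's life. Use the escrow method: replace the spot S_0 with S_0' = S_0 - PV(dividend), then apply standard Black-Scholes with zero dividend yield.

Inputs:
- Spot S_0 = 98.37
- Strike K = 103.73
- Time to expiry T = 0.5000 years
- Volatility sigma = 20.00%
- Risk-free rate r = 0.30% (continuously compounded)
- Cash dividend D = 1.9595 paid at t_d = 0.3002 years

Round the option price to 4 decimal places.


Answer: Price = 2.7627

Derivation:
PV(D) = D * exp(-r * t_d) = 1.9595 * 0.99909981 = 1.95773607
S_0' = S_0 - PV(D) = 98.3700 - 1.95773607 = 96.41226393
d1 = (ln(S_0'/K) + (r + sigma^2/2)*T) / (sigma*sqrt(T)) = -0.43598759
d2 = d1 - sigma*sqrt(T) = -0.57740895
exp(-rT) = 0.99850112
N(d1) = 0.33142287; N(d2) = 0.28183162
C = S_0' * N(d1) - K * exp(-rT) * N(d2) = 96.41226393 * 0.33142287 - 103.7300 * 0.99850112 * 0.28183162 = 2.7627


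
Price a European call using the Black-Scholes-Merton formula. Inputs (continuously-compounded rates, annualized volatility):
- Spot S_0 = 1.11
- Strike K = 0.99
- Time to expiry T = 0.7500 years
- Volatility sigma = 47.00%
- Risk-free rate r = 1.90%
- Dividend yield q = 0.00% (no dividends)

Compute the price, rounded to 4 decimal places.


Answer: Price = 0.2434

Derivation:
d1 = (ln(S/K) + (r - q + 0.5*sigma^2) * T) / (sigma * sqrt(T)) = 0.51960996
d2 = d1 - sigma * sqrt(T) = 0.11257802
exp(-rT) = 0.98585105; exp(-qT) = 1.00000000
C = S_0 * exp(-qT) * N(d1) - K * exp(-rT) * N(d2)
N(d1) = 0.69833227; N(d2) = 0.54481745
C = 1.1100 * 1.00000000 * 0.69833227 - 0.9900 * 0.98585105 * 0.54481745 = 0.2434


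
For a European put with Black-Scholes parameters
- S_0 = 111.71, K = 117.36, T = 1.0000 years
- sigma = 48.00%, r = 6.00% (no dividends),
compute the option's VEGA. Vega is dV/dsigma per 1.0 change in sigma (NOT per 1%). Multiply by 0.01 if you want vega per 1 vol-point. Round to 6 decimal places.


Answer: Vega = 43.059851

Derivation:
d1 = 0.2622085286; d2 = -0.2177914714
phi(d1) = 0.3854610266; exp(-qT) = 1.0000000000; exp(-rT) = 0.9417645336
Vega = S * exp(-qT) * phi(d1) * sqrt(T) = 111.7100 * 1.0000000000 * 0.3854610266 * 1.0000000000 = 43.059851


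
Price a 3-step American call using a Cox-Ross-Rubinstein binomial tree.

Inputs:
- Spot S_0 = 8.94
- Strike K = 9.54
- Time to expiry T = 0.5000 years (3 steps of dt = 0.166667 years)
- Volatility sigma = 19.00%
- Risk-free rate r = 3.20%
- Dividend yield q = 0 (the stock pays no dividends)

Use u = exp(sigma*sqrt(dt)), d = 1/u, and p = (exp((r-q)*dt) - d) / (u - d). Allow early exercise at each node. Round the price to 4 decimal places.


Answer: Price = V(0,0) = 0.2803

Derivation:
dt = T/N = 0.166667
u = exp(sigma*sqrt(dt)) = 1.080655; d = 1/u = 0.925365
p = (exp((r-q)*dt) - d) / (u - d) = 0.515054
Discount per step: exp(-r*dt) = 0.994681
Stock lattice S(k, i) with i counting down-moves:
  k=0: S(0,0) = 8.9400
  k=1: S(1,0) = 9.6611; S(1,1) = 8.2728
  k=2: S(2,0) = 10.4403; S(2,1) = 8.9400; S(2,2) = 7.6553
  k=3: S(3,0) = 11.2823; S(3,1) = 9.6611; S(3,2) = 8.2728; S(3,3) = 7.0840
Terminal payoffs V(N, i) = max(S_T - K, 0):
  V(3,0) = 1.742322; V(3,1) = 0.121054; V(3,2) = 0.000000; V(3,3) = 0.000000
Backward induction: V(k, i) = exp(-r*dt) * [p * V(k+1, i) + (1-p) * V(k+1, i+1)]; then take max(V_cont, immediate exercise) for American.
  V(2,0) = exp(-r*dt) * [p*1.742322 + (1-p)*0.121054] = 0.951009; exercise = 0.900265; V(2,0) = max -> 0.951009
  V(2,1) = exp(-r*dt) * [p*0.121054 + (1-p)*0.000000] = 0.062018; exercise = 0.000000; V(2,1) = max -> 0.062018
  V(2,2) = exp(-r*dt) * [p*0.000000 + (1-p)*0.000000] = 0.000000; exercise = 0.000000; V(2,2) = max -> 0.000000
  V(1,0) = exp(-r*dt) * [p*0.951009 + (1-p)*0.062018] = 0.517131; exercise = 0.121054; V(1,0) = max -> 0.517131
  V(1,1) = exp(-r*dt) * [p*0.062018 + (1-p)*0.000000] = 0.031773; exercise = 0.000000; V(1,1) = max -> 0.031773
  V(0,0) = exp(-r*dt) * [p*0.517131 + (1-p)*0.031773] = 0.280260; exercise = 0.000000; V(0,0) = max -> 0.280260


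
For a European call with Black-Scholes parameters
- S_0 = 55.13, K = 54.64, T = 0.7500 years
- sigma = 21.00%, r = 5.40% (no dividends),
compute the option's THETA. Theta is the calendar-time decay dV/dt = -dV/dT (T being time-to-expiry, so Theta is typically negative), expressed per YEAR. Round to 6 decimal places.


Answer: Theta = -4.116872

Derivation:
d1 = 0.3627151783; d2 = 0.1808498435
phi(d1) = 0.3735439228; exp(-qT) = 1.0000000000; exp(-rT) = 0.9603091645
Theta = -S*exp(-qT)*phi(d1)*sigma/(2*sqrt(T)) - r*K*exp(-rT)*N(d2) + q*S*exp(-qT)*N(d1)
N(d1) = 0.6415911699; N(d2) = 0.5717572807; sqrt(T) = 0.8660254038
Term 1 = -55.1300 * 1.0000000000 * 0.3735439228 * 0.2100 / (2 * 0.8660254038) = -2.4968263278
Term 2 = -0.0540 * 54.6400 * 0.9603091645 * 0.5717572807 = -1.6200455575
Term 3 = 0 (no dividend yield, q = 0)
Theta = -2.4968263278 + (-1.6200455575) + (0.0000000000) = -4.116872


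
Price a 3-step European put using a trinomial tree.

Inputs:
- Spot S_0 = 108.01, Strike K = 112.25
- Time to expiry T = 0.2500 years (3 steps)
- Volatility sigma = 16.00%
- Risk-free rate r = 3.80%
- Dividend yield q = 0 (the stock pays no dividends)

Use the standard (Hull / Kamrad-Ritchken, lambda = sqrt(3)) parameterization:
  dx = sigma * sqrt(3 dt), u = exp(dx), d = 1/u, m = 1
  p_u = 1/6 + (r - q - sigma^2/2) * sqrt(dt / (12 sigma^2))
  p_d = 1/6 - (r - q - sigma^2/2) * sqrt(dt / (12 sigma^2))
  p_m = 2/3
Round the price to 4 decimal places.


Answer: Price = V(0,0) = 5.4517

Derivation:
dt = T/N = 0.083333; dx = sigma*sqrt(3*dt) = 0.080000
u = exp(dx) = 1.083287; d = 1/u = 0.923116
p_u = 0.179792, p_m = 0.666667, p_d = 0.153542
Discount per step: exp(-r*dt) = 0.996838
Stock lattice S(k, j) with j the centered position index:
  k=0: S(0,+0) = 108.0100
  k=1: S(1,-1) = 99.7058; S(1,+0) = 108.0100; S(1,+1) = 117.0058
  k=2: S(2,-2) = 92.0401; S(2,-1) = 99.7058; S(2,+0) = 108.0100; S(2,+1) = 117.0058; S(2,+2) = 126.7509
  k=3: S(3,-3) = 84.9637; S(3,-2) = 92.0401; S(3,-1) = 99.7058; S(3,+0) = 108.0100; S(3,+1) = 117.0058; S(3,+2) = 126.7509; S(3,+3) = 137.3076
Terminal payoffs V(N, j) = max(K - S_T, 0):
  V(3,-3) = 27.286325; V(3,-2) = 20.209949; V(3,-1) = 12.544203; V(3,+0) = 4.240000; V(3,+1) = 0.000000; V(3,+2) = 0.000000; V(3,+3) = 0.000000
Backward induction: V(k, j) = exp(-r*dt) * [p_u * V(k+1, j+1) + p_m * V(k+1, j) + p_d * V(k+1, j-1)]
  V(2,-2) = exp(-r*dt) * [p_u*12.544203 + p_m*20.209949 + p_d*27.286325] = 19.855256
  V(2,-1) = exp(-r*dt) * [p_u*4.240000 + p_m*12.544203 + p_d*20.209949] = 12.189527
  V(2,+0) = exp(-r*dt) * [p_u*0.000000 + p_m*4.240000 + p_d*12.544203] = 4.737698
  V(2,+1) = exp(-r*dt) * [p_u*0.000000 + p_m*0.000000 + p_d*4.240000] = 0.648958
  V(2,+2) = exp(-r*dt) * [p_u*0.000000 + p_m*0.000000 + p_d*0.000000] = 0.000000
  V(1,-1) = exp(-r*dt) * [p_u*4.737698 + p_m*12.189527 + p_d*19.855256] = 11.988734
  V(1,+0) = exp(-r*dt) * [p_u*0.648958 + p_m*4.737698 + p_d*12.189527] = 5.130471
  V(1,+1) = exp(-r*dt) * [p_u*0.000000 + p_m*0.648958 + p_d*4.737698] = 1.156405
  V(0,+0) = exp(-r*dt) * [p_u*1.156405 + p_m*5.130471 + p_d*11.988734] = 5.451705


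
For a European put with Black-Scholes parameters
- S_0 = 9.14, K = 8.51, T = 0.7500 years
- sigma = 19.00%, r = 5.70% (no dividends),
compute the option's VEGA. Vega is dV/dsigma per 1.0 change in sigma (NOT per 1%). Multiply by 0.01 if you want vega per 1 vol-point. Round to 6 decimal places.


d1 = 0.7761164263; d2 = 0.6115715996
phi(d1) = 0.2951956604; exp(-qT) = 1.0000000000; exp(-rT) = 0.9581508979
Vega = S * exp(-qT) * phi(d1) * sqrt(T) = 9.1400 * 1.0000000000 * 0.2951956604 * 0.8660254038 = 2.336613

Answer: Vega = 2.336613


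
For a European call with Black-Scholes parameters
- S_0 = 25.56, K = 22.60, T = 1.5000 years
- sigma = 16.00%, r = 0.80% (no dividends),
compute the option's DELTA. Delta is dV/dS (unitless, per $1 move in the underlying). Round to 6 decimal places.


Answer: Delta = 0.784447

Derivation:
d1 = 0.7873003127; d2 = 0.5913411333
phi(d1) = 0.2926261497; exp(-qT) = 1.0000000000; exp(-rT) = 0.9880717129
N(d1) = 0.7844469567
Delta = exp(-qT) * N(d1) = 1.0000000000 * 0.7844469567 = 0.784447


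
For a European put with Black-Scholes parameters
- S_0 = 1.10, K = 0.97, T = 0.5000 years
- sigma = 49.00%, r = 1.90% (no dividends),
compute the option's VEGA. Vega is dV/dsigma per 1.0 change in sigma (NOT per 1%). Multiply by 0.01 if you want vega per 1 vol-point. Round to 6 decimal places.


Answer: Vega = 0.264728

Derivation:
d1 = 0.5636489207; d2 = 0.2171665980
phi(d1) = 0.3403473429; exp(-qT) = 1.0000000000; exp(-rT) = 0.9905449824
Vega = S * exp(-qT) * phi(d1) * sqrt(T) = 1.1000 * 1.0000000000 * 0.3403473429 * 0.7071067812 = 0.264728


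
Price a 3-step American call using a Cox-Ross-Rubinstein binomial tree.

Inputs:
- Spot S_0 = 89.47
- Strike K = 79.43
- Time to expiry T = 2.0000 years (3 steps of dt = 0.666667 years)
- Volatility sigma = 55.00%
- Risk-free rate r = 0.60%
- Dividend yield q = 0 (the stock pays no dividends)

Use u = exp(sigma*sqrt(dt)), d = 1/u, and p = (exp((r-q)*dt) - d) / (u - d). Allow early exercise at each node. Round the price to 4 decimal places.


Answer: Price = V(0,0) = 32.9226

Derivation:
dt = T/N = 0.666667
u = exp(sigma*sqrt(dt)) = 1.566859; d = 1/u = 0.638219
p = (exp((r-q)*dt) - d) / (u - d) = 0.393897
Discount per step: exp(-r*dt) = 0.996008
Stock lattice S(k, i) with i counting down-moves:
  k=0: S(0,0) = 89.4700
  k=1: S(1,0) = 140.1869; S(1,1) = 57.1015
  k=2: S(2,0) = 219.6531; S(2,1) = 89.4700; S(2,2) = 36.4433
  k=3: S(3,0) = 344.1655; S(3,1) = 140.1869; S(3,2) = 57.1015; S(3,3) = 23.2588
Terminal payoffs V(N, i) = max(S_T - K, 0):
  V(3,0) = 264.735530; V(3,1) = 60.756895; V(3,2) = 0.000000; V(3,3) = 0.000000
Backward induction: V(k, i) = exp(-r*dt) * [p * V(k+1, i) + (1-p) * V(k+1, i+1)]; then take max(V_cont, immediate exercise) for American.
  V(2,0) = exp(-r*dt) * [p*264.735530 + (1-p)*60.756895] = 140.540214; exercise = 140.223128; V(2,0) = max -> 140.540214
  V(2,1) = exp(-r*dt) * [p*60.756895 + (1-p)*0.000000] = 23.836432; exercise = 10.040000; V(2,1) = max -> 23.836432
  V(2,2) = exp(-r*dt) * [p*0.000000 + (1-p)*0.000000] = 0.000000; exercise = 0.000000; V(2,2) = max -> 0.000000
  V(1,0) = exp(-r*dt) * [p*140.540214 + (1-p)*23.836432] = 69.527055; exercise = 60.756895; V(1,0) = max -> 69.527055
  V(1,1) = exp(-r*dt) * [p*23.836432 + (1-p)*0.000000] = 9.351621; exercise = 0.000000; V(1,1) = max -> 9.351621
  V(0,0) = exp(-r*dt) * [p*69.527055 + (1-p)*9.351621] = 32.922600; exercise = 10.040000; V(0,0) = max -> 32.922600


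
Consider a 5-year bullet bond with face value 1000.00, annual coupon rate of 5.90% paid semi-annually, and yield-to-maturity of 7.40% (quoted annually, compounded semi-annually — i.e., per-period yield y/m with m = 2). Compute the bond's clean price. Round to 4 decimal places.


Coupon per period c = face * coupon_rate / m = 29.500000
Periods per year m = 2; per-period yield y/m = 0.037000
Number of cashflows N = 10
Cashflows (t years, CF_t, discount factor 1/(1+y/m)^(m*t), PV):
  t = 0.5000: CF_t = 29.500000, DF = 0.964320, PV = 28.447445
  t = 1.0000: CF_t = 29.500000, DF = 0.929913, PV = 27.432444
  t = 1.5000: CF_t = 29.500000, DF = 0.896734, PV = 26.453659
  t = 2.0000: CF_t = 29.500000, DF = 0.864739, PV = 25.509796
  t = 2.5000: CF_t = 29.500000, DF = 0.833885, PV = 24.599611
  t = 3.0000: CF_t = 29.500000, DF = 0.804132, PV = 23.721900
  t = 3.5000: CF_t = 29.500000, DF = 0.775441, PV = 22.875507
  t = 4.0000: CF_t = 29.500000, DF = 0.747773, PV = 22.059312
  t = 4.5000: CF_t = 29.500000, DF = 0.721093, PV = 21.272239
  t = 5.0000: CF_t = 1029.500000, DF = 0.695364, PV = 715.877622
Price P = sum_t PV_t = 938.249535

Answer: Price = 938.2495


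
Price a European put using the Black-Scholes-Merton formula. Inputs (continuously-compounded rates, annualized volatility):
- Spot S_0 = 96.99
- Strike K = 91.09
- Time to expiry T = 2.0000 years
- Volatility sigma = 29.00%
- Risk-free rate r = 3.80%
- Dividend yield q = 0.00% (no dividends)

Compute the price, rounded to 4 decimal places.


d1 = (ln(S/K) + (r - q + 0.5*sigma^2) * T) / (sigma * sqrt(T)) = 0.54339901
d2 = d1 - sigma * sqrt(T) = 0.13327708
exp(-rT) = 0.92681621; exp(-qT) = 1.00000000
P = K * exp(-rT) * N(-d2) - S_0 * exp(-qT) * N(-d1)
N(-d1) = 0.29342755; N(-d2) = 0.44698713
P = 91.0900 * 0.92681621 * 0.44698713 - 96.9900 * 1.00000000 * 0.29342755 = 9.2768

Answer: Price = 9.2768


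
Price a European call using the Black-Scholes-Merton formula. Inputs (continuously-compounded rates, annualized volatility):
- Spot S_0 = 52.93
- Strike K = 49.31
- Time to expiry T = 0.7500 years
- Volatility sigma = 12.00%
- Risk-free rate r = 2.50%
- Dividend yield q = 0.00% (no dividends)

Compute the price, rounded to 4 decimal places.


Answer: Price = 5.1014

Derivation:
d1 = (ln(S/K) + (r - q + 0.5*sigma^2) * T) / (sigma * sqrt(T)) = 0.91407428
d2 = d1 - sigma * sqrt(T) = 0.81015123
exp(-rT) = 0.98142469; exp(-qT) = 1.00000000
C = S_0 * exp(-qT) * N(d1) - K * exp(-rT) * N(d2)
N(d1) = 0.81966109; N(d2) = 0.79107337
C = 52.9300 * 1.00000000 * 0.81966109 - 49.3100 * 0.98142469 * 0.79107337 = 5.1014


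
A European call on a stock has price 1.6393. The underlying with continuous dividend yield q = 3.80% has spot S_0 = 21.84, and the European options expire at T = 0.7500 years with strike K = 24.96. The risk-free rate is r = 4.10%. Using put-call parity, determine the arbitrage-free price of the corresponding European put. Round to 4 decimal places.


Put-call parity: C - P = S_0 * exp(-qT) - K * exp(-rT).
S_0 * exp(-qT) = 21.8400 * 0.97190229 = 21.22634610
K * exp(-rT) = 24.9600 * 0.96971797 = 24.20416059
P = C - S*exp(-qT) + K*exp(-rT)
P = 1.6393 - 21.22634610 + 24.20416059 = 4.6171

Answer: Put price = 4.6171


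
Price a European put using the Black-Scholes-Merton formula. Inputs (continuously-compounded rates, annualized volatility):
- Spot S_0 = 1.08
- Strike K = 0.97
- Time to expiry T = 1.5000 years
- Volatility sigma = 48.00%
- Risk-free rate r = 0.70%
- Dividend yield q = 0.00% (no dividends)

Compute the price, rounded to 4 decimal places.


Answer: Price = 0.1803

Derivation:
d1 = (ln(S/K) + (r - q + 0.5*sigma^2) * T) / (sigma * sqrt(T)) = 0.49452519
d2 = d1 - sigma * sqrt(T) = -0.09335235
exp(-rT) = 0.98955493; exp(-qT) = 1.00000000
P = K * exp(-rT) * N(-d2) - S_0 * exp(-qT) * N(-d1)
N(-d1) = 0.31046766; N(-d2) = 0.53718818
P = 0.9700 * 0.98955493 * 0.53718818 - 1.0800 * 1.00000000 * 0.31046766 = 0.1803


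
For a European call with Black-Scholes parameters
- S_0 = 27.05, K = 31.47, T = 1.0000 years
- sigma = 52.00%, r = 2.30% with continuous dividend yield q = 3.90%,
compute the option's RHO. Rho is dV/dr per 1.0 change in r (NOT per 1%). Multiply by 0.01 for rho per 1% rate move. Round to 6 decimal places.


Answer: Rho = 8.621799

Derivation:
d1 = -0.0618225111; d2 = -0.5818225111
phi(d1) = 0.3981806251; exp(-qT) = 0.9617507091; exp(-rT) = 0.9772624838
N(d2) = 0.2803431197
Rho = K*T*exp(-rT)*N(d2) = 31.4700 * 1.0000 * 0.9772624838 * 0.2803431197 = 8.621799
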